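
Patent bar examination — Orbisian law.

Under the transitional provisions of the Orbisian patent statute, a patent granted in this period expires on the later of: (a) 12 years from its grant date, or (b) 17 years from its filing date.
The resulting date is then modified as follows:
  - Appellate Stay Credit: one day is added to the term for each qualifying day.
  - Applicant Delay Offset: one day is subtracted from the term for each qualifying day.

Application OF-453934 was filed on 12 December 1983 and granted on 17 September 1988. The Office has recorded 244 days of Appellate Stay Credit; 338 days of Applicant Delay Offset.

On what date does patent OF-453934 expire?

2000-09-09

(a) grant + 12 years → 17 September 2000.
(b) filing + 17 years → 12 December 2000.
Later of the two: 12 December 2000.
Appellate Stay Credit: +244 days → 13 August 2001.
Applicant Delay Offset: −338 days → 9 September 2000.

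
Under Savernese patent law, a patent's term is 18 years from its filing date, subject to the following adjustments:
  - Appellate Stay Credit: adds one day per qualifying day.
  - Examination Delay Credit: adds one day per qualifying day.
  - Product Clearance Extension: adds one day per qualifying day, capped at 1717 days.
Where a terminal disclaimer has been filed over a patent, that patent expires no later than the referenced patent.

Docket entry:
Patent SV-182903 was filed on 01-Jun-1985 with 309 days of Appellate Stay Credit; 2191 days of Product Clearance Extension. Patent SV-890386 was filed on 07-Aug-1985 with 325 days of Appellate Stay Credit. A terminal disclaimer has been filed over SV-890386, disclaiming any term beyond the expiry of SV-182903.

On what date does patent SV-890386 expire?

June 27, 2004

Natural term of SV-890386:
  Base: filing + 18 years → 7 August 2003.
  Appellate Stay Credit: +325 days → 27 June 2004.
Expiry of referenced patent SV-182903:
  Base: filing + 18 years → 1 June 2003.
  Appellate Stay Credit: +309 days → 5 April 2004.
  Product Clearance Extension: 2191 days claimed exceeds the 1717-day cap, so +1717 days → 17 December 2008.
Terminal disclaimer: SV-890386 expires on the earlier of 27 June 2004 and 17 December 2008.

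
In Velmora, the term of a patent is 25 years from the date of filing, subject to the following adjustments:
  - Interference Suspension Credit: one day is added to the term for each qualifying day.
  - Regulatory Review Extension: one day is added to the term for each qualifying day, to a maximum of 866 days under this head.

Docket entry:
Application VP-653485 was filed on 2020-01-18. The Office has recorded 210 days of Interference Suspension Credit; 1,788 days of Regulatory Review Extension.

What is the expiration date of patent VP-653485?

Base term: filing date + 25 years → 18 January 2045.
Interference Suspension Credit: +210 days → 16 August 2045.
Regulatory Review Extension: 1788 days claimed exceeds the 866-day cap, so +866 days → 30 December 2047.

2047-12-30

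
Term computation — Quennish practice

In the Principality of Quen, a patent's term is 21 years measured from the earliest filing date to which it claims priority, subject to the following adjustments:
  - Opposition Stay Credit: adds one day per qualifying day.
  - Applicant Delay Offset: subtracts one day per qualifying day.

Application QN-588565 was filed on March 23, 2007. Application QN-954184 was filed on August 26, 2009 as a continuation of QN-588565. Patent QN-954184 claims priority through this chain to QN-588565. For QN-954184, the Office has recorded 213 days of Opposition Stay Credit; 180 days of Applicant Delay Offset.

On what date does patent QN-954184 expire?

Earliest priority filing: 23 March 2007.
Base term: 23 March 2007 + 21 years → 23 March 2028.
Opposition Stay Credit: +213 days → 22 October 2028.
Applicant Delay Offset: −180 days → 25 April 2028.

April 25, 2028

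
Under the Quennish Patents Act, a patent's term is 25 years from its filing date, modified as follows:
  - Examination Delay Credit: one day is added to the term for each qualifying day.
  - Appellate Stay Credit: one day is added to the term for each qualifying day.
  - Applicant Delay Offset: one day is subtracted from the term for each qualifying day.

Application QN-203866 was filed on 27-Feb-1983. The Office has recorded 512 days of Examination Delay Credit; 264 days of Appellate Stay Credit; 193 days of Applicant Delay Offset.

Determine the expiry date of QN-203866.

2009-10-02

Base term: filing date + 25 years → 27 February 2008.
Examination Delay Credit: +512 days → 23 July 2009.
Appellate Stay Credit: +264 days → 13 April 2010.
Applicant Delay Offset: −193 days → 2 October 2009.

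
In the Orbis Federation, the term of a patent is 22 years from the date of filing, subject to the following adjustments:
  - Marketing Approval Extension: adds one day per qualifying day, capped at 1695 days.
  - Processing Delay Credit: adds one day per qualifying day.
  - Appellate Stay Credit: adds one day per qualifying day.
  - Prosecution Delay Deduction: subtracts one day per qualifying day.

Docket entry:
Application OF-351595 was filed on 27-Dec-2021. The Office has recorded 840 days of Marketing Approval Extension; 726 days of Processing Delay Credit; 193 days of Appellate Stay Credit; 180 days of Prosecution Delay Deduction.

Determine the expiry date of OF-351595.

Base term: filing date + 22 years → 27 December 2043.
Marketing Approval Extension: 840 days (within the 1695-day cap) → +840 days → 15 April 2046.
Processing Delay Credit: +726 days → 10 April 2048.
Appellate Stay Credit: +193 days → 20 October 2048.
Prosecution Delay Deduction: −180 days → 23 April 2048.

2048-04-23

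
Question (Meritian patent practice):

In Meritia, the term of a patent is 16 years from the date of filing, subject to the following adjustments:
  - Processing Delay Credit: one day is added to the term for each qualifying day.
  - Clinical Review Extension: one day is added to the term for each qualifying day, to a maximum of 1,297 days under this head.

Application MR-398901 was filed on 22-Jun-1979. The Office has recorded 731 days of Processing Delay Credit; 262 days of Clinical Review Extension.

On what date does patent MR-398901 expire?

Base term: filing date + 16 years → 22 June 1995.
Processing Delay Credit: +731 days → 22 June 1997.
Clinical Review Extension: 262 days (within the 1297-day cap) → +262 days → 11 March 1998.

March 11, 1998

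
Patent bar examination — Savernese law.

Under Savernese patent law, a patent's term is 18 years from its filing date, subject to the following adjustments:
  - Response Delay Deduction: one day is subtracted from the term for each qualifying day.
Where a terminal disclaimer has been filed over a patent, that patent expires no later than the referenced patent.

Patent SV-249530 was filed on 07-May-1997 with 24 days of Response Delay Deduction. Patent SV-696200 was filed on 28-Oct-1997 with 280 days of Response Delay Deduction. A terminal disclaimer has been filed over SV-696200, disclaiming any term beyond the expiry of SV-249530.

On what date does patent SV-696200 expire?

Natural term of SV-696200:
  Base: filing + 18 years → 28 October 2015.
  Response Delay Deduction: −280 days → 21 January 2015.
Expiry of referenced patent SV-249530:
  Base: filing + 18 years → 7 May 2015.
  Response Delay Deduction: −24 days → 13 April 2015.
Terminal disclaimer: SV-696200 expires on the earlier of 21 January 2015 and 13 April 2015.

January 21, 2015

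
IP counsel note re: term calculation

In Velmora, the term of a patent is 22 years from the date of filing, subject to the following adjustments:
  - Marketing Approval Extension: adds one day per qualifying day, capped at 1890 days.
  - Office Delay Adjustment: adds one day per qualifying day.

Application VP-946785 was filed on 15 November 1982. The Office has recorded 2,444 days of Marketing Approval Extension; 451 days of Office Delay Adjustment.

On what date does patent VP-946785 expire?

Base term: filing date + 22 years → 15 November 2004.
Marketing Approval Extension: 2444 days claimed exceeds the 1890-day cap, so +1890 days → 18 January 2010.
Office Delay Adjustment: +451 days → 14 April 2011.

2011-04-14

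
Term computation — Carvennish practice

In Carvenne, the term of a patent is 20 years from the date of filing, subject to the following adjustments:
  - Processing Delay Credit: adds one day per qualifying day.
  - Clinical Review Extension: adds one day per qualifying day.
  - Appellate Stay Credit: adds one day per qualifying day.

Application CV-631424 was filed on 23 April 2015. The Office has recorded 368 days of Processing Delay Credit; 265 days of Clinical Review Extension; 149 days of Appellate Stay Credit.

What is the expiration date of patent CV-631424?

Base term: filing date + 20 years → 23 April 2035.
Processing Delay Credit: +368 days → 25 April 2036.
Clinical Review Extension: +265 days → 15 January 2037.
Appellate Stay Credit: +149 days → 13 June 2037.

2037-06-13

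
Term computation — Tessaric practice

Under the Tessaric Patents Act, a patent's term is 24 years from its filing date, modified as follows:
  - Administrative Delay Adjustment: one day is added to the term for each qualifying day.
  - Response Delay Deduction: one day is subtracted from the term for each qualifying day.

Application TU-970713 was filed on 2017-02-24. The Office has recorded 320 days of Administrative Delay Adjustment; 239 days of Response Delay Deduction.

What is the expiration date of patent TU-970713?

Base term: filing date + 24 years → 24 February 2041.
Administrative Delay Adjustment: +320 days → 10 January 2042.
Response Delay Deduction: −239 days → 16 May 2041.

2041-05-16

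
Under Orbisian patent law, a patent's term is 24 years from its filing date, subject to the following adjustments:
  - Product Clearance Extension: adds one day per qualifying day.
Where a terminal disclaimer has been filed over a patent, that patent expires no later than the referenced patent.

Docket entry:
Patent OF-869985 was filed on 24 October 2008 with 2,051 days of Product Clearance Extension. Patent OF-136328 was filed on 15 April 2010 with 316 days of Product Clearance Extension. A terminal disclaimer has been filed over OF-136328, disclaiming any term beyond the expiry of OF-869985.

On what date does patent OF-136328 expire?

2035-02-25

Natural term of OF-136328:
  Base: filing + 24 years → 15 April 2034.
  Product Clearance Extension: +316 days → 25 February 2035.
Expiry of referenced patent OF-869985:
  Base: filing + 24 years → 24 October 2032.
  Product Clearance Extension: +2051 days → 6 June 2038.
Terminal disclaimer: OF-136328 expires on the earlier of 25 February 2035 and 6 June 2038.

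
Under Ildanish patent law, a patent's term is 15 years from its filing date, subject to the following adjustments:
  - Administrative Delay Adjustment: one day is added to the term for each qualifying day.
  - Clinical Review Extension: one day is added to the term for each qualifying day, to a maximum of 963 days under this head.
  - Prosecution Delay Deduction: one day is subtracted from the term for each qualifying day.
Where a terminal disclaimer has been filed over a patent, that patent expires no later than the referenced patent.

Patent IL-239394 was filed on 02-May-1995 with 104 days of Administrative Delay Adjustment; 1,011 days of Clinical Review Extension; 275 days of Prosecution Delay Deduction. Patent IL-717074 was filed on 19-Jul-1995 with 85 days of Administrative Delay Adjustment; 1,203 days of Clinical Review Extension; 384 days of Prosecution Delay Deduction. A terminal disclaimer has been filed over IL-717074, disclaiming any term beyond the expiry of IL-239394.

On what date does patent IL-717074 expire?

Natural term of IL-717074:
  Base: filing + 15 years → 19 July 2010.
  Administrative Delay Adjustment: +85 days → 12 October 2010.
  Clinical Review Extension: 1203 days claimed exceeds the 963-day cap, so +963 days → 1 June 2013.
  Prosecution Delay Deduction: −384 days → 13 May 2012.
Expiry of referenced patent IL-239394:
  Base: filing + 15 years → 2 May 2010.
  Administrative Delay Adjustment: +104 days → 14 August 2010.
  Clinical Review Extension: 1011 days claimed exceeds the 963-day cap, so +963 days → 3 April 2013.
  Prosecution Delay Deduction: −275 days → 2 July 2012.
Terminal disclaimer: IL-717074 expires on the earlier of 13 May 2012 and 2 July 2012.

2012-05-13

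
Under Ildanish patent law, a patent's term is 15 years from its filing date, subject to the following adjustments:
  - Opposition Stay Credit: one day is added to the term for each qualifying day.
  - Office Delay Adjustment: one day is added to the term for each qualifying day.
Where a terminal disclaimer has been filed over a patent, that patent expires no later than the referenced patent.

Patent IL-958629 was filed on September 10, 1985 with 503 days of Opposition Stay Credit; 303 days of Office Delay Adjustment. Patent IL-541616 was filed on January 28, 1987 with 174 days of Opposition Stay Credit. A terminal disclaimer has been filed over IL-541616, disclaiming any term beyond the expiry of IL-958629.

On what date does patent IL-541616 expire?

2002-07-21

Natural term of IL-541616:
  Base: filing + 15 years → 28 January 2002.
  Opposition Stay Credit: +174 days → 21 July 2002.
Expiry of referenced patent IL-958629:
  Base: filing + 15 years → 10 September 2000.
  Opposition Stay Credit: +503 days → 26 January 2002.
  Office Delay Adjustment: +303 days → 25 November 2002.
Terminal disclaimer: IL-541616 expires on the earlier of 21 July 2002 and 25 November 2002.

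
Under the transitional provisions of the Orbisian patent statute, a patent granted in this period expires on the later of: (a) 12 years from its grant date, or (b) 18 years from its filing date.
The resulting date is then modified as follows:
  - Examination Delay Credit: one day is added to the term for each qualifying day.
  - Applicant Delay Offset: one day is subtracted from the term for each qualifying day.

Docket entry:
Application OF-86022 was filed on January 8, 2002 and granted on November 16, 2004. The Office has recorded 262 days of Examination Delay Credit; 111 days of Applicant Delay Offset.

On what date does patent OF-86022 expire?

June 7, 2020

(a) grant + 12 years → 16 November 2016.
(b) filing + 18 years → 8 January 2020.
Later of the two: 8 January 2020.
Examination Delay Credit: +262 days → 26 September 2020.
Applicant Delay Offset: −111 days → 7 June 2020.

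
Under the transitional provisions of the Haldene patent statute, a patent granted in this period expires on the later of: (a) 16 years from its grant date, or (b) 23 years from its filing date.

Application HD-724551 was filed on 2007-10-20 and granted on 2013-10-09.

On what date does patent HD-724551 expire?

2030-10-20

(a) grant + 16 years → 9 October 2029.
(b) filing + 23 years → 20 October 2030.
Later of the two: 20 October 2030.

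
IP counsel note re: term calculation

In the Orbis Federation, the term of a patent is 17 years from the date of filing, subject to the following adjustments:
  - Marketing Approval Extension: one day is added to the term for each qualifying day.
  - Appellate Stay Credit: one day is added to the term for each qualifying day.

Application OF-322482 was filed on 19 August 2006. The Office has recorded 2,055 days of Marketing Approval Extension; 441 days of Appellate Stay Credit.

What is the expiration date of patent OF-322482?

2030-06-19

Base term: filing date + 17 years → 19 August 2023.
Marketing Approval Extension: +2055 days → 4 April 2029.
Appellate Stay Credit: +441 days → 19 June 2030.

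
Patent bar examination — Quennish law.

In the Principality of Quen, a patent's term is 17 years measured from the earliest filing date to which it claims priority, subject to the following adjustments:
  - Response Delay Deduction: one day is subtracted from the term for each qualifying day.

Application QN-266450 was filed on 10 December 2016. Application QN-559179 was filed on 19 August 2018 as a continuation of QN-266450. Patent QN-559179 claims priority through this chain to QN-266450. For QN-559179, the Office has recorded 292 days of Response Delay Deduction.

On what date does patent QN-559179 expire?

2033-02-21

Earliest priority filing: 10 December 2016.
Base term: 10 December 2016 + 17 years → 10 December 2033.
Response Delay Deduction: −292 days → 21 February 2033.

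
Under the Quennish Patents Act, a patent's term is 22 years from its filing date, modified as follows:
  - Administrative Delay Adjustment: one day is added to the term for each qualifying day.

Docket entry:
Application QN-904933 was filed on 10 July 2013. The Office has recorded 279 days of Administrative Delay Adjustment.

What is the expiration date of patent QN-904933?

2036-04-14

Base term: filing date + 22 years → 10 July 2035.
Administrative Delay Adjustment: +279 days → 14 April 2036.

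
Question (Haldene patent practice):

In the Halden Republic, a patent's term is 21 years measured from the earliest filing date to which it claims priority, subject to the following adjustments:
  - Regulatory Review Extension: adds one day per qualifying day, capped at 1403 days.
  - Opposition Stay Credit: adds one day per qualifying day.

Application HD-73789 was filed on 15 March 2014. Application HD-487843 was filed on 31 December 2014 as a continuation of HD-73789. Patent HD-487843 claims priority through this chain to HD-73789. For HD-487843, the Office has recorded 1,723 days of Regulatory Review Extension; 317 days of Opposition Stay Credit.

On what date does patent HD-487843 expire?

2039-11-29

Earliest priority filing: 15 March 2014.
Base term: 15 March 2014 + 21 years → 15 March 2035.
Regulatory Review Extension: 1723 days claimed exceeds the 1403-day cap, so +1403 days → 16 January 2039.
Opposition Stay Credit: +317 days → 29 November 2039.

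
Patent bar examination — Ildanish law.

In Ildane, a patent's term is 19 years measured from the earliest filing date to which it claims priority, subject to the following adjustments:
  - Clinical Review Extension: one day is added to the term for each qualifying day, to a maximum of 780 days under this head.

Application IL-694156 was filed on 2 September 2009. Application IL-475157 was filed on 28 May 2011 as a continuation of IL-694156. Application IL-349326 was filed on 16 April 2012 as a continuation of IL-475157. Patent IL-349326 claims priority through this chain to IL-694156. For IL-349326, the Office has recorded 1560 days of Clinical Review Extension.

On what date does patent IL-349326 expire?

October 22, 2030

Earliest priority filing: 2 September 2009.
Base term: 2 September 2009 + 19 years → 2 September 2028.
Clinical Review Extension: 1560 days claimed exceeds the 780-day cap, so +780 days → 22 October 2030.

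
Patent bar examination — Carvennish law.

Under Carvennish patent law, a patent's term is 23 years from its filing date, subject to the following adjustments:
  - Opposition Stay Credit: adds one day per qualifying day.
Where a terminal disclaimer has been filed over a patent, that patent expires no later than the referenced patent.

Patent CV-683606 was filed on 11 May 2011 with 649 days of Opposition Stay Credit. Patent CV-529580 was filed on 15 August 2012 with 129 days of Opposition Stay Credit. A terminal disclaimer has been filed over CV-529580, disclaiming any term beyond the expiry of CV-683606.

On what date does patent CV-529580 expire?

Natural term of CV-529580:
  Base: filing + 23 years → 15 August 2035.
  Opposition Stay Credit: +129 days → 22 December 2035.
Expiry of referenced patent CV-683606:
  Base: filing + 23 years → 11 May 2034.
  Opposition Stay Credit: +649 days → 19 February 2036.
Terminal disclaimer: CV-529580 expires on the earlier of 22 December 2035 and 19 February 2036.

December 22, 2035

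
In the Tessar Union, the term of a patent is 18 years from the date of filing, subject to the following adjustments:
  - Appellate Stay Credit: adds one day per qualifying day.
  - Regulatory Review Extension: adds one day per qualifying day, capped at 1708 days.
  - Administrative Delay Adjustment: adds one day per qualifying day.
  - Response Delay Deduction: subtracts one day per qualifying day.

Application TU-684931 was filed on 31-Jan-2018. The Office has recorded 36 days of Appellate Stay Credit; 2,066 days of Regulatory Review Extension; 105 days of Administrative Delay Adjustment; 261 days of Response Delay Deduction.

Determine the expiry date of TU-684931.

2040-06-06

Base term: filing date + 18 years → 31 January 2036.
Appellate Stay Credit: +36 days → 7 March 2036.
Regulatory Review Extension: 2066 days claimed exceeds the 1708-day cap, so +1708 days → 9 November 2040.
Administrative Delay Adjustment: +105 days → 22 February 2041.
Response Delay Deduction: −261 days → 6 June 2040.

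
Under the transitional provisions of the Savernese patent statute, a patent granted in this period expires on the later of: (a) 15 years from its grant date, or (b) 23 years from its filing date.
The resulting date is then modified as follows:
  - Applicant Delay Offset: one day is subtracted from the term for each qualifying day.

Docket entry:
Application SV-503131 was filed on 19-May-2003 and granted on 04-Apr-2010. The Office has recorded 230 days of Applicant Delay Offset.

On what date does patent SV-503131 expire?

October 1, 2025

(a) grant + 15 years → 4 April 2025.
(b) filing + 23 years → 19 May 2026.
Later of the two: 19 May 2026.
Applicant Delay Offset: −230 days → 1 October 2025.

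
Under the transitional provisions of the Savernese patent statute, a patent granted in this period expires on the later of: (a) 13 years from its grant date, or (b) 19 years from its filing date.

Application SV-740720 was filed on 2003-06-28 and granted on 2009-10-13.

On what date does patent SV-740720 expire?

2022-10-13

(a) grant + 13 years → 13 October 2022.
(b) filing + 19 years → 28 June 2022.
Later of the two: 13 October 2022.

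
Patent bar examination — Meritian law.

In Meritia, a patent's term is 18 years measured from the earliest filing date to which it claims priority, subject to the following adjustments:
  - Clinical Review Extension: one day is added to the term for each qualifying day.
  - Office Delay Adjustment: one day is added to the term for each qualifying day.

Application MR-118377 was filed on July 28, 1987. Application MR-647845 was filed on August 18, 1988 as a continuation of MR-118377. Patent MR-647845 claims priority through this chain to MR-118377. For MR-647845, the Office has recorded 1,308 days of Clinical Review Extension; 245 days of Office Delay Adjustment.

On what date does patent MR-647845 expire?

October 28, 2009

Earliest priority filing: 28 July 1987.
Base term: 28 July 1987 + 18 years → 28 July 2005.
Clinical Review Extension: +1308 days → 25 February 2009.
Office Delay Adjustment: +245 days → 28 October 2009.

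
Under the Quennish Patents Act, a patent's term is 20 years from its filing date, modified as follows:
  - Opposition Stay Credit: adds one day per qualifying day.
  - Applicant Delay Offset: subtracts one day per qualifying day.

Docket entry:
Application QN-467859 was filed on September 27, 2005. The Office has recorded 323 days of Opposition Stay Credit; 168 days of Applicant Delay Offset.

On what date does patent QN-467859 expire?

March 1, 2026

Base term: filing date + 20 years → 27 September 2025.
Opposition Stay Credit: +323 days → 16 August 2026.
Applicant Delay Offset: −168 days → 1 March 2026.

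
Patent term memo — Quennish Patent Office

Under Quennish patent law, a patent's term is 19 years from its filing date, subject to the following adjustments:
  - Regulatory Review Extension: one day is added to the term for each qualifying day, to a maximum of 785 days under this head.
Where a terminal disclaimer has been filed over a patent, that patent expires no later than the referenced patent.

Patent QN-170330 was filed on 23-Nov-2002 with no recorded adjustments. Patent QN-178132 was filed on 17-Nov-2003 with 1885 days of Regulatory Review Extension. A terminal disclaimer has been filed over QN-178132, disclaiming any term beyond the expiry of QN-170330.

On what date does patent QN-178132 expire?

2021-11-23

Natural term of QN-178132:
  Base: filing + 19 years → 17 November 2022.
  Regulatory Review Extension: 1885 days claimed exceeds the 785-day cap, so +785 days → 10 January 2025.
Expiry of referenced patent QN-170330:
  Base: filing + 19 years → 23 November 2021.
Terminal disclaimer: QN-178132 expires on the earlier of 10 January 2025 and 23 November 2021.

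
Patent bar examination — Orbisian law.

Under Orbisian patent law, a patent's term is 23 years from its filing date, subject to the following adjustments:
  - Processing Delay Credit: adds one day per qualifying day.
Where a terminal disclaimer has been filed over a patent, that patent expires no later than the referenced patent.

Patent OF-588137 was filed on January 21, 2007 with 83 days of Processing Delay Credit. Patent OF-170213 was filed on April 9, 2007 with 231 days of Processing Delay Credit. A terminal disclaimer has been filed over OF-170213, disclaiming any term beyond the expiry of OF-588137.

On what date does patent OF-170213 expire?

April 14, 2030

Natural term of OF-170213:
  Base: filing + 23 years → 9 April 2030.
  Processing Delay Credit: +231 days → 26 November 2030.
Expiry of referenced patent OF-588137:
  Base: filing + 23 years → 21 January 2030.
  Processing Delay Credit: +83 days → 14 April 2030.
Terminal disclaimer: OF-170213 expires on the earlier of 26 November 2030 and 14 April 2030.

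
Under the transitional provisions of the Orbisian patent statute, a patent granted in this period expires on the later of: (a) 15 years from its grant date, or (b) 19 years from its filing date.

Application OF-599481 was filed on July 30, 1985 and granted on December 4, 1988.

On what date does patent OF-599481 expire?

(a) grant + 15 years → 4 December 2003.
(b) filing + 19 years → 30 July 2004.
Later of the two: 30 July 2004.

2004-07-30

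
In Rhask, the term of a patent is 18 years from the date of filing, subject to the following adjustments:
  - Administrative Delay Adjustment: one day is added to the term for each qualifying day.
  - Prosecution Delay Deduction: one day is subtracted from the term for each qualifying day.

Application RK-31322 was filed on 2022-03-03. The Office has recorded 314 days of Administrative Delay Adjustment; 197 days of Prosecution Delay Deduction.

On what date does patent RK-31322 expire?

Base term: filing date + 18 years → 3 March 2040.
Administrative Delay Adjustment: +314 days → 11 January 2041.
Prosecution Delay Deduction: −197 days → 28 June 2040.

June 28, 2040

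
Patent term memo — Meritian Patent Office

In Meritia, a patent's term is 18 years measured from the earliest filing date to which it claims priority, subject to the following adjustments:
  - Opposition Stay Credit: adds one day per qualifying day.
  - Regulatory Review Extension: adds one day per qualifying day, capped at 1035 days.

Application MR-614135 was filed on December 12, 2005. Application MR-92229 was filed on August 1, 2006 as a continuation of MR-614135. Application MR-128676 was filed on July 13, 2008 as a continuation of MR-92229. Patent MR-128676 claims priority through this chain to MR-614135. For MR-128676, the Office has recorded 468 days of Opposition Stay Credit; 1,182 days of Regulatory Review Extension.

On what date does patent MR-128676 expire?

2028-01-23

Earliest priority filing: 12 December 2005.
Base term: 12 December 2005 + 18 years → 12 December 2023.
Opposition Stay Credit: +468 days → 24 March 2025.
Regulatory Review Extension: 1182 days claimed exceeds the 1035-day cap, so +1035 days → 23 January 2028.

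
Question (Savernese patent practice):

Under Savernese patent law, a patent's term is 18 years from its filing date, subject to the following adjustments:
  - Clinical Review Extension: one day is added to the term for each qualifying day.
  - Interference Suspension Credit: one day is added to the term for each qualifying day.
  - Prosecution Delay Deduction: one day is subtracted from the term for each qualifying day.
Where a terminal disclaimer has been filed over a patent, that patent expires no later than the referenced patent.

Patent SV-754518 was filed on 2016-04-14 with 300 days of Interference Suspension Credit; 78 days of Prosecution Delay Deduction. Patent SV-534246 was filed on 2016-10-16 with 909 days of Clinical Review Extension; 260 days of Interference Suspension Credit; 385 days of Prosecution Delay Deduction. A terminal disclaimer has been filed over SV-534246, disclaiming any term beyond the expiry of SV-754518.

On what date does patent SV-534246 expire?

Natural term of SV-534246:
  Base: filing + 18 years → 16 October 2034.
  Clinical Review Extension: +909 days → 12 April 2037.
  Interference Suspension Credit: +260 days → 28 December 2037.
  Prosecution Delay Deduction: −385 days → 8 December 2036.
Expiry of referenced patent SV-754518:
  Base: filing + 18 years → 14 April 2034.
  Interference Suspension Credit: +300 days → 8 February 2035.
  Prosecution Delay Deduction: −78 days → 22 November 2034.
Terminal disclaimer: SV-534246 expires on the earlier of 8 December 2036 and 22 November 2034.

November 22, 2034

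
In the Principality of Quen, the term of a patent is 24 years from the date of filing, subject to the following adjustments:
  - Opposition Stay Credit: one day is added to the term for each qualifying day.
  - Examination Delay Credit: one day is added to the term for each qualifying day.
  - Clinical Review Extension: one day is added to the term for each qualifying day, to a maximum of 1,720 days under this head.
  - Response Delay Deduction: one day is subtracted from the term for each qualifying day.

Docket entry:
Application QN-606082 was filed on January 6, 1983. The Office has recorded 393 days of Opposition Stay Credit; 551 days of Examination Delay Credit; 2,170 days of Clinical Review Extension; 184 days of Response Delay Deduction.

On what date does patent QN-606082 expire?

2013-10-21

Base term: filing date + 24 years → 6 January 2007.
Opposition Stay Credit: +393 days → 3 February 2008.
Examination Delay Credit: +551 days → 7 August 2009.
Clinical Review Extension: 2170 days claimed exceeds the 1720-day cap, so +1720 days → 23 April 2014.
Response Delay Deduction: −184 days → 21 October 2013.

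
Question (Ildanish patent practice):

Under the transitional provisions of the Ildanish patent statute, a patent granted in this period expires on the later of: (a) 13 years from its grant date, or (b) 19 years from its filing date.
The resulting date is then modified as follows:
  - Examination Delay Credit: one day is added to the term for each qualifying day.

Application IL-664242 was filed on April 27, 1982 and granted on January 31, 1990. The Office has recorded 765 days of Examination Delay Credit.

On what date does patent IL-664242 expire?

2005-03-06

(a) grant + 13 years → 31 January 2003.
(b) filing + 19 years → 27 April 2001.
Later of the two: 31 January 2003.
Examination Delay Credit: +765 days → 6 March 2005.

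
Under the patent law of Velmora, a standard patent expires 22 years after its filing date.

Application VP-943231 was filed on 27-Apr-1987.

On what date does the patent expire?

2009-04-27

Filing date + 22 years → 27 April 2009.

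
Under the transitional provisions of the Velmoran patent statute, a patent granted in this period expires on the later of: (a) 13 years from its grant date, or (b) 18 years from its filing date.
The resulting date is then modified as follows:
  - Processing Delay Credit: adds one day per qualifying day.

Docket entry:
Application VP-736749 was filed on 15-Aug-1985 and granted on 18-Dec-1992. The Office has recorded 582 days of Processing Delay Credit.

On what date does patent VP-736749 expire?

(a) grant + 13 years → 18 December 2005.
(b) filing + 18 years → 15 August 2003.
Later of the two: 18 December 2005.
Processing Delay Credit: +582 days → 23 July 2007.

2007-07-23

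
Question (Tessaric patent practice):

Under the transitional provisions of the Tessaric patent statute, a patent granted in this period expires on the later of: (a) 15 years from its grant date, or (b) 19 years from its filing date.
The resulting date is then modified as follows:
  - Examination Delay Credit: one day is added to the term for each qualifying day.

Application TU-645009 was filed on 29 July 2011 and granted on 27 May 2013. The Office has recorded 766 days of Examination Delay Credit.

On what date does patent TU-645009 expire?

September 2, 2032

(a) grant + 15 years → 27 May 2028.
(b) filing + 19 years → 29 July 2030.
Later of the two: 29 July 2030.
Examination Delay Credit: +766 days → 2 September 2032.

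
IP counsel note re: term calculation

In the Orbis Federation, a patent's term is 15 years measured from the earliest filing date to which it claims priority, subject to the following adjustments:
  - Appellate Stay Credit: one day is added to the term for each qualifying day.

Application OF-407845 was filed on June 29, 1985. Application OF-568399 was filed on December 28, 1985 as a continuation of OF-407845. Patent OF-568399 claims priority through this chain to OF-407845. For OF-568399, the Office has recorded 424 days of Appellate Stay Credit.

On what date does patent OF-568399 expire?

Earliest priority filing: 29 June 1985.
Base term: 29 June 1985 + 15 years → 29 June 2000.
Appellate Stay Credit: +424 days → 27 August 2001.

August 27, 2001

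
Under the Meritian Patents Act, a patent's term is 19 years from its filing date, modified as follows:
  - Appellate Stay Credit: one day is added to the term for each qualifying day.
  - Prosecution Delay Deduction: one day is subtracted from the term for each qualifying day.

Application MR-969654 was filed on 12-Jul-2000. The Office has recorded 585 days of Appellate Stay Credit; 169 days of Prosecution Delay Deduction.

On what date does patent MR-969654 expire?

Base term: filing date + 19 years → 12 July 2019.
Appellate Stay Credit: +585 days → 16 February 2021.
Prosecution Delay Deduction: −169 days → 31 August 2020.

August 31, 2020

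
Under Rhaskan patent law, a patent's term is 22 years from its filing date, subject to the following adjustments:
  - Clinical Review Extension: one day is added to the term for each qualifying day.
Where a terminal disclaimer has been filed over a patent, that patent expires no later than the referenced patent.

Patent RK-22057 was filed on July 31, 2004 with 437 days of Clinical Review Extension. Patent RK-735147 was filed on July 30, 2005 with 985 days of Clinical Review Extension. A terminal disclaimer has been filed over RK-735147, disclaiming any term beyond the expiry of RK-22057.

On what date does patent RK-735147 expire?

2027-10-11

Natural term of RK-735147:
  Base: filing + 22 years → 30 July 2027.
  Clinical Review Extension: +985 days → 10 April 2030.
Expiry of referenced patent RK-22057:
  Base: filing + 22 years → 31 July 2026.
  Clinical Review Extension: +437 days → 11 October 2027.
Terminal disclaimer: RK-735147 expires on the earlier of 10 April 2030 and 11 October 2027.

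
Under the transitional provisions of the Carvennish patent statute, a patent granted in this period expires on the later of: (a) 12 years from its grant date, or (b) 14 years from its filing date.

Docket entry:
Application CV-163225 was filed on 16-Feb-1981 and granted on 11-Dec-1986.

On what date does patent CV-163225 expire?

December 11, 1998

(a) grant + 12 years → 11 December 1998.
(b) filing + 14 years → 16 February 1995.
Later of the two: 11 December 1998.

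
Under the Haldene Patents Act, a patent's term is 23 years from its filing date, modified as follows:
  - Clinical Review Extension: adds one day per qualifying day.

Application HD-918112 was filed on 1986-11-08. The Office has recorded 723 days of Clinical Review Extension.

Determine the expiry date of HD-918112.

Base term: filing date + 23 years → 8 November 2009.
Clinical Review Extension: +723 days → 1 November 2011.

November 1, 2011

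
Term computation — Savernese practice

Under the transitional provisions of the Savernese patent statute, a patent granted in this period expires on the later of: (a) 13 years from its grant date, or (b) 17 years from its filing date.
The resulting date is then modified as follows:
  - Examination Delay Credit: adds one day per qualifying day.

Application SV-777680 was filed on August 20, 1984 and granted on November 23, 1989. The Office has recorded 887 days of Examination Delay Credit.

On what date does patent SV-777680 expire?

(a) grant + 13 years → 23 November 2002.
(b) filing + 17 years → 20 August 2001.
Later of the two: 23 November 2002.
Examination Delay Credit: +887 days → 28 April 2005.

April 28, 2005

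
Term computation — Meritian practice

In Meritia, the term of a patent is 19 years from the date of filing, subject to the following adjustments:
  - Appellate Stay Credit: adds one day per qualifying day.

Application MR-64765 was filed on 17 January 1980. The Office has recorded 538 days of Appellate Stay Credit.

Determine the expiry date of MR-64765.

July 8, 2000

Base term: filing date + 19 years → 17 January 1999.
Appellate Stay Credit: +538 days → 8 July 2000.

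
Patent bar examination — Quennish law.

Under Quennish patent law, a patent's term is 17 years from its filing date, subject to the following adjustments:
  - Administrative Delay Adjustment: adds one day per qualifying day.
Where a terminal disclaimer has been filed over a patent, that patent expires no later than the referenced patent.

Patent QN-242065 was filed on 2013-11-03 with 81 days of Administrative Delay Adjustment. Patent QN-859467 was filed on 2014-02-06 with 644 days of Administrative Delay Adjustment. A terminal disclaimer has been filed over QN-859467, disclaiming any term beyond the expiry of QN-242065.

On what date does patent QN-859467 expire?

Natural term of QN-859467:
  Base: filing + 17 years → 6 February 2031.
  Administrative Delay Adjustment: +644 days → 11 November 2032.
Expiry of referenced patent QN-242065:
  Base: filing + 17 years → 3 November 2030.
  Administrative Delay Adjustment: +81 days → 23 January 2031.
Terminal disclaimer: QN-859467 expires on the earlier of 11 November 2032 and 23 January 2031.

2031-01-23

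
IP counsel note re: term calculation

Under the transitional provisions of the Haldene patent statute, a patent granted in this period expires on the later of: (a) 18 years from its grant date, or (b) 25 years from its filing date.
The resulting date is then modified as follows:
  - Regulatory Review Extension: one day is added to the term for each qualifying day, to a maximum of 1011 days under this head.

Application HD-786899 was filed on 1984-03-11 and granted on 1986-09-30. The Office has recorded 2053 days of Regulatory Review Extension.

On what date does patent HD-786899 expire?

December 17, 2011

(a) grant + 18 years → 30 September 2004.
(b) filing + 25 years → 11 March 2009.
Later of the two: 11 March 2009.
Regulatory Review Extension: 2053 days claimed exceeds the 1011-day cap, so +1011 days → 17 December 2011.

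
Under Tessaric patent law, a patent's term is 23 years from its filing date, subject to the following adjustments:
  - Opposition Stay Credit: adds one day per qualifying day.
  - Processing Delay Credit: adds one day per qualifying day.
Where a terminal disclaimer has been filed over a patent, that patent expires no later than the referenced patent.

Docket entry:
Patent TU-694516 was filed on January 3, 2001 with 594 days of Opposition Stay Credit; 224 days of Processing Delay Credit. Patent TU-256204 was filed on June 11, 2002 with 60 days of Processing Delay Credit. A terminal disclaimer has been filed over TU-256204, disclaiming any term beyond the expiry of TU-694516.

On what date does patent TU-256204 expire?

Natural term of TU-256204:
  Base: filing + 23 years → 11 June 2025.
  Processing Delay Credit: +60 days → 10 August 2025.
Expiry of referenced patent TU-694516:
  Base: filing + 23 years → 3 January 2024.
  Opposition Stay Credit: +594 days → 19 August 2025.
  Processing Delay Credit: +224 days → 31 March 2026.
Terminal disclaimer: TU-256204 expires on the earlier of 10 August 2025 and 31 March 2026.

2025-08-10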